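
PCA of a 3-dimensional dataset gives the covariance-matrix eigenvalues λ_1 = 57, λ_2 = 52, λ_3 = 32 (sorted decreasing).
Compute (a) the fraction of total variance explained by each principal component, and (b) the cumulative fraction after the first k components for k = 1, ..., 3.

Step 1 — total variance = trace(Sigma) = Σ λ_i = 57 + 52 + 32 = 141.

Step 2 — fraction explained by component i = λ_i / Σ λ:
  PC1: 57/141 = 0.4043
  PC2: 52/141 = 0.3688
  PC3: 32/141 = 0.227

Step 3 — cumulative fraction after k components = (λ_1 + ... + λ_k) / Σ λ:
  k = 1: 57/141 = 0.4043
  k = 2: (57 + 52)/141 = 109/141 = 0.773
  k = 3: (57 + 52 + 32)/141 = 141/141 = 1

Summary (fraction, with percent):

explained: PC1 0.4043 (40.43%), PC2 0.3688 (36.88%), PC3 0.227 (22.7%);  cumulative: 0.4043, 0.773, 1


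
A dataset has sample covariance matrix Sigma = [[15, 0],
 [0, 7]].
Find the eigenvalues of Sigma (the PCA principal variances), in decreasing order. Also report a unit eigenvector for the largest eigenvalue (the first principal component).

Step 1 — characteristic polynomial of 2×2 Sigma:
  det(Sigma - λI) = λ² - trace · λ + det = 0.
  trace = 15 + 7 = 22, det = 15·7 - (0)² = 105.
Step 2 — discriminant:
  Δ = trace² - 4·det = 484 - 420 = 64.
Step 3 — eigenvalues:
  λ = (trace ± √Δ)/2 = (22 ± 8)/2,
  λ_1 = 15,  λ_2 = 7.

Step 4 — unit eigenvector for λ_1: Sigma is diagonal, so its eigenvectors are the coordinate axes. λ_1 = 15 is the diagonal entry on the first coordinate axis, hence
  v_1 = (1, 0) (||v_1|| = 1).

λ_1 = 15,  λ_2 = 7;  v_1 ≈ (1, 0)


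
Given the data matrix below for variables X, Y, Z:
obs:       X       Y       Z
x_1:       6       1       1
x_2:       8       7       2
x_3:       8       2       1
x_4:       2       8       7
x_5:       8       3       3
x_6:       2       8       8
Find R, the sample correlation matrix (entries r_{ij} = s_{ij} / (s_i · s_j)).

Step 1 — column means:
  mean(X) = (6 + 8 + 8 + 2 + 8 + 2) / 6 = 34/6 = 5.6667
  mean(Y) = (1 + 7 + 2 + 8 + 3 + 8) / 6 = 29/6 = 4.8333
  mean(Z) = (1 + 2 + 1 + 7 + 3 + 8) / 6 = 22/6 = 3.6667

Step 2 — sample variances and covariances s[i,j] = (1/(n-1)) · Σ_k (x_{k,i} - mean_i) · (x_{k,j} - mean_j), with n-1 = 5:
  s[X,X] = ((0.3333)·(0.3333) + (2.3333)·(2.3333) + (2.3333)·(2.3333) + (-3.6667)·(-3.6667) + (2.3333)·(2.3333) + (-3.6667)·(-3.6667)) / 5 = 43.3333/5 = 8.6667
  s[X,Y] = ((0.3333)·(-3.8333) + (2.3333)·(2.1667) + (2.3333)·(-2.8333) + (-3.6667)·(3.1667) + (2.3333)·(-1.8333) + (-3.6667)·(3.1667)) / 5 = -30.3333/5 = -6.0667
  s[X,Z] = ((0.3333)·(-2.6667) + (2.3333)·(-1.6667) + (2.3333)·(-2.6667) + (-3.6667)·(3.3333) + (2.3333)·(-0.6667) + (-3.6667)·(4.3333)) / 5 = -40.6667/5 = -8.1333
  s[Y,Y] = ((-3.8333)·(-3.8333) + (2.1667)·(2.1667) + (-2.8333)·(-2.8333) + (3.1667)·(3.1667) + (-1.8333)·(-1.8333) + (3.1667)·(3.1667)) / 5 = 50.8333/5 = 10.1667
  s[Y,Z] = ((-3.8333)·(-2.6667) + (2.1667)·(-1.6667) + (-2.8333)·(-2.6667) + (3.1667)·(3.3333) + (-1.8333)·(-0.6667) + (3.1667)·(4.3333)) / 5 = 39.6667/5 = 7.9333
  s[Z,Z] = ((-2.6667)·(-2.6667) + (-1.6667)·(-1.6667) + (-2.6667)·(-2.6667) + (3.3333)·(3.3333) + (-0.6667)·(-0.6667) + (4.3333)·(4.3333)) / 5 = 47.3333/5 = 9.4667
  Sample standard deviations s_i = √(s[i,i]):
  s(X) = √(8.6667) = 2.9439
  s(Y) = √(10.1667) = 3.1885
  s(Z) = √(9.4667) = 3.0768

Step 3 — r_{ij} = s_{ij} / (s_i · s_j):
  r[X,X] = 1 (diagonal).
  r[X,Y] = -6.0667 / (2.9439 · 3.1885) = -6.0667 / 9.3868 = -0.6463
  r[X,Z] = -8.1333 / (2.9439 · 3.0768) = -8.1333 / 9.0578 = -0.8979
  r[Y,Y] = 1 (diagonal).
  r[Y,Z] = 7.9333 / (3.1885 · 3.0768) = 7.9333 / 9.8104 = 0.8087
  r[Z,Z] = 1 (diagonal).

R is symmetric with unit diagonal. Assembling:

R = [[1, -0.6463, -0.8979],
 [-0.6463, 1, 0.8087],
 [-0.8979, 0.8087, 1]]


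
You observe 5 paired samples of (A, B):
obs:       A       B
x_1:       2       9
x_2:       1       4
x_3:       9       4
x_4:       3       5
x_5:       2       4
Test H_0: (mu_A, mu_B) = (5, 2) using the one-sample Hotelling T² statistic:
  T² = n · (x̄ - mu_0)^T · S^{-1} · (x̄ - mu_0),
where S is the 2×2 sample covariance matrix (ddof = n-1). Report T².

Step 1 — sample mean vector:
  mean(A) = (2 + 1 + 9 + 3 + 2) / 5 = 17/5 = 3.4
  mean(B) = (9 + 4 + 4 + 5 + 4) / 5 = 26/5 = 5.2
  x̄ = (3.4, 5.2),  deviation x̄ - mu_0 = (3.4, 5.2) - (5, 2) = (-1.6, 3.2).

Step 2 — sample covariance matrix, S[i,j] = (1/(n-1)) · Σ_k (x_{k,i} - mean_i) · (x_{k,j} - mean_j), divisor n-1 = 4:
  S[A,A] = ((-1.4)·(-1.4) + (-2.4)·(-2.4) + (5.6)·(5.6) + (-0.4)·(-0.4) + (-1.4)·(-1.4)) / 4 = 41.2/4 = 10.3
  S[A,B] = ((-1.4)·(3.8) + (-2.4)·(-1.2) + (5.6)·(-1.2) + (-0.4)·(-0.2) + (-1.4)·(-1.2)) / 4 = -7.4/4 = -1.85
  S[B,B] = ((3.8)·(3.8) + (-1.2)·(-1.2) + (-1.2)·(-1.2) + (-0.2)·(-0.2) + (-1.2)·(-1.2)) / 4 = 18.8/4 = 4.7
  S = [[10.3, -1.85],
 [-1.85, 4.7]].

Step 3 — invert S. det(S) = 10.3·4.7 - (-1.85)² = 44.9875.
  S^{-1} = (1/det) · [[d, -b], [-b, a]] = [[0.1045, 0.0411],
 [0.0411, 0.229]].

Step 4 — quadratic form (x̄ - mu_0)^T · S^{-1} · (x̄ - mu_0):
  S^{-1} · (x̄ - mu_0) = (-0.0356, 0.6669),
  (x̄ - mu_0)^T · [...] = (-1.6)·(-0.0356) + (3.2)·(0.6669) = 2.1908.

Step 5 — scale by n: T² = 5 · 2.1908 = 10.9542.

T² ≈ 10.9542


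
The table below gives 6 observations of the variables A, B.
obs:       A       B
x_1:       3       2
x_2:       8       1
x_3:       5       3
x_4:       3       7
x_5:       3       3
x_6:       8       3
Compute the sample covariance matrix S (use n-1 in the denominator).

Step 1 — column means:
  mean(A) = (3 + 8 + 5 + 3 + 3 + 8) / 6 = 30/6 = 5
  mean(B) = (2 + 1 + 3 + 7 + 3 + 3) / 6 = 19/6 = 3.1667

Step 2 — sample covariance S[i,j] = (1/(n-1)) · Σ_k (x_{k,i} - mean_i) · (x_{k,j} - mean_j), with n-1 = 5.
  S[A,A] = ((-2)·(-2) + (3)·(3) + (0)·(0) + (-2)·(-2) + (-2)·(-2) + (3)·(3)) / 5 = 30/5 = 6
  S[A,B] = ((-2)·(-1.1667) + (3)·(-2.1667) + (0)·(-0.1667) + (-2)·(3.8333) + (-2)·(-0.1667) + (3)·(-0.1667)) / 5 = -12/5 = -2.4
  S[B,B] = ((-1.1667)·(-1.1667) + (-2.1667)·(-2.1667) + (-0.1667)·(-0.1667) + (3.8333)·(3.8333) + (-0.1667)·(-0.1667) + (-0.1667)·(-0.1667)) / 5 = 20.8333/5 = 4.1667

S is symmetric (S[j,i] = S[i,j]). Assembling:

S = [[6, -2.4],
 [-2.4, 4.1667]]


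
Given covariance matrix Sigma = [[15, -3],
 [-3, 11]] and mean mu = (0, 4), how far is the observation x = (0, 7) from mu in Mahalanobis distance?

Step 1 — centre the observation: (x - mu) = (0, 3).

Step 2 — invert Sigma. det(Sigma) = 15·11 - (-3)² = 156.
  Sigma^{-1} = (1/det) · [[d, -b], [-b, a]] = [[0.0705, 0.0192],
 [0.0192, 0.0962]].

Step 3 — form the quadratic (x - mu)^T · Sigma^{-1} · (x - mu):
  Sigma^{-1} · (x - mu) = (0.0577, 0.2885).
  (x - mu)^T · [Sigma^{-1} · (x - mu)] = (0)·(0.0577) + (3)·(0.2885) = 0.8654.

Step 4 — take square root: d = √(0.8654) ≈ 0.9303.

d(x, mu) = √(0.8654) ≈ 0.9303


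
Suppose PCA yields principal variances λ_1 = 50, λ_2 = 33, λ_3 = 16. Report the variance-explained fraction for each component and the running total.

Step 1 — total variance = trace(Sigma) = Σ λ_i = 50 + 33 + 16 = 99.

Step 2 — fraction explained by component i = λ_i / Σ λ:
  PC1: 50/99 = 0.5051
  PC2: 33/99 = 0.3333
  PC3: 16/99 = 0.1616

Step 3 — cumulative fraction after k components = (λ_1 + ... + λ_k) / Σ λ:
  k = 1: 50/99 = 0.5051
  k = 2: (50 + 33)/99 = 83/99 = 0.8384
  k = 3: (50 + 33 + 16)/99 = 99/99 = 1

Summary (fraction, with percent):

explained: PC1 0.5051 (50.51%), PC2 0.3333 (33.33%), PC3 0.1616 (16.16%);  cumulative: 0.5051, 0.8384, 1


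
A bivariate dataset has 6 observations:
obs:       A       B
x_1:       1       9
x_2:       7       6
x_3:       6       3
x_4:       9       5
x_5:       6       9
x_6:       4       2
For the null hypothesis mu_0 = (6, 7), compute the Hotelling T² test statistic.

Step 1 — sample mean vector:
  mean(A) = (1 + 7 + 6 + 9 + 6 + 4) / 6 = 33/6 = 5.5
  mean(B) = (9 + 6 + 3 + 5 + 9 + 2) / 6 = 34/6 = 5.6667
  x̄ = (5.5, 5.6667),  deviation x̄ - mu_0 = (5.5, 5.6667) - (6, 7) = (-0.5, -1.3333).

Step 2 — sample covariance matrix, S[i,j] = (1/(n-1)) · Σ_k (x_{k,i} - mean_i) · (x_{k,j} - mean_j), divisor n-1 = 5:
  S[A,A] = ((-4.5)·(-4.5) + (1.5)·(1.5) + (0.5)·(0.5) + (3.5)·(3.5) + (0.5)·(0.5) + (-1.5)·(-1.5)) / 5 = 37.5/5 = 7.5
  S[A,B] = ((-4.5)·(3.3333) + (1.5)·(0.3333) + (0.5)·(-2.6667) + (3.5)·(-0.6667) + (0.5)·(3.3333) + (-1.5)·(-3.6667)) / 5 = -11/5 = -2.2
  S[B,B] = ((3.3333)·(3.3333) + (0.3333)·(0.3333) + (-2.6667)·(-2.6667) + (-0.6667)·(-0.6667) + (3.3333)·(3.3333) + (-3.6667)·(-3.6667)) / 5 = 43.3333/5 = 8.6667
  S = [[7.5, -2.2],
 [-2.2, 8.6667]].

Step 3 — invert S. det(S) = 7.5·8.6667 - (-2.2)² = 60.16.
  S^{-1} = (1/det) · [[d, -b], [-b, a]] = [[0.1441, 0.0366],
 [0.0366, 0.1247]].

Step 4 — quadratic form (x̄ - mu_0)^T · S^{-1} · (x̄ - mu_0):
  S^{-1} · (x̄ - mu_0) = (-0.1208, -0.1845),
  (x̄ - mu_0)^T · [...] = (-0.5)·(-0.1208) + (-1.3333)·(-0.1845) = 0.3064.

Step 5 — scale by n: T² = 6 · 0.3064 = 1.8384.

T² ≈ 1.8384


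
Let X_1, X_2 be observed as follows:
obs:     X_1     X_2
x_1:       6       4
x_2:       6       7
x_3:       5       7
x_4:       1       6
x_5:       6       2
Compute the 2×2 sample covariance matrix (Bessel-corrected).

Step 1 — column means:
  mean(X_1) = (6 + 6 + 5 + 1 + 6) / 5 = 24/5 = 4.8
  mean(X_2) = (4 + 7 + 7 + 6 + 2) / 5 = 26/5 = 5.2

Step 2 — sample covariance S[i,j] = (1/(n-1)) · Σ_k (x_{k,i} - mean_i) · (x_{k,j} - mean_j), with n-1 = 4.
  S[X_1,X_1] = ((1.2)·(1.2) + (1.2)·(1.2) + (0.2)·(0.2) + (-3.8)·(-3.8) + (1.2)·(1.2)) / 4 = 18.8/4 = 4.7
  S[X_1,X_2] = ((1.2)·(-1.2) + (1.2)·(1.8) + (0.2)·(1.8) + (-3.8)·(0.8) + (1.2)·(-3.2)) / 4 = -5.8/4 = -1.45
  S[X_2,X_2] = ((-1.2)·(-1.2) + (1.8)·(1.8) + (1.8)·(1.8) + (0.8)·(0.8) + (-3.2)·(-3.2)) / 4 = 18.8/4 = 4.7

S is symmetric (S[j,i] = S[i,j]). Assembling:

S = [[4.7, -1.45],
 [-1.45, 4.7]]


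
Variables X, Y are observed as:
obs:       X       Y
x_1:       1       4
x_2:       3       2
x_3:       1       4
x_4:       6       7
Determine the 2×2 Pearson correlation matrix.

Step 1 — column means:
  mean(X) = (1 + 3 + 1 + 6) / 4 = 11/4 = 2.75
  mean(Y) = (4 + 2 + 4 + 7) / 4 = 17/4 = 4.25

Step 2 — sample variances and covariances s[i,j] = (1/(n-1)) · Σ_k (x_{k,i} - mean_i) · (x_{k,j} - mean_j), with n-1 = 3:
  s[X,X] = ((-1.75)·(-1.75) + (0.25)·(0.25) + (-1.75)·(-1.75) + (3.25)·(3.25)) / 3 = 16.75/3 = 5.5833
  s[X,Y] = ((-1.75)·(-0.25) + (0.25)·(-2.25) + (-1.75)·(-0.25) + (3.25)·(2.75)) / 3 = 9.25/3 = 3.0833
  s[Y,Y] = ((-0.25)·(-0.25) + (-2.25)·(-2.25) + (-0.25)·(-0.25) + (2.75)·(2.75)) / 3 = 12.75/3 = 4.25
  Sample standard deviations s_i = √(s[i,i]):
  s(X) = √(5.5833) = 2.3629
  s(Y) = √(4.25) = 2.0616

Step 3 — r_{ij} = s_{ij} / (s_i · s_j):
  r[X,X] = 1 (diagonal).
  r[X,Y] = 3.0833 / (2.3629 · 2.0616) = 3.0833 / 4.8713 = 0.633
  r[Y,Y] = 1 (diagonal).

R is symmetric with unit diagonal. Assembling:

R = [[1, 0.633],
 [0.633, 1]]


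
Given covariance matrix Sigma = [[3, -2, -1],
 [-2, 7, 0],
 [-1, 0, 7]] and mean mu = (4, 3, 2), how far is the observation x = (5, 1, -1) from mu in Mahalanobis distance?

Step 1 — centre the observation: (x - mu) = (1, -2, -3).

Step 2 — invert Sigma (cofactor / det for 3×3, or solve directly):
  Sigma^{-1} = [[0.4375, 0.125, 0.0625],
 [0.125, 0.1786, 0.0179],
 [0.0625, 0.0179, 0.1518]].

Step 3 — form the quadratic (x - mu)^T · Sigma^{-1} · (x - mu):
  Sigma^{-1} · (x - mu) = (0, -0.2857, -0.4286).
  (x - mu)^T · [Sigma^{-1} · (x - mu)] = (1)·(0) + (-2)·(-0.2857) + (-3)·(-0.4286) = 1.8571.

Step 4 — take square root: d = √(1.8571) ≈ 1.3628.

d(x, mu) = √(1.8571) ≈ 1.3628


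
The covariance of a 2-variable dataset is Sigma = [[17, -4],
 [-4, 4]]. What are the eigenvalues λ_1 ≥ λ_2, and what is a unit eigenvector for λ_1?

Step 1 — characteristic polynomial of 2×2 Sigma:
  det(Sigma - λI) = λ² - trace · λ + det = 0.
  trace = 17 + 4 = 21, det = 17·4 - (-4)² = 52.
Step 2 — discriminant:
  Δ = trace² - 4·det = 441 - 208 = 233.
Step 3 — eigenvalues:
  λ = (trace ± √Δ)/2 = (21 ± 15.2643)/2,
  λ_1 = 18.1322,  λ_2 = 2.8678.

Step 4 — unit eigenvector for λ_1: solve (Sigma - λ_1 I)v = 0. First row:
  (17 - 18.1322)·v_x + (-4)·v_y = 0, i.e. (-1.1322)·v_x + (-4)·v_y = 0,
  so v ∝ (b, λ_1 - a) = (-4, 1.1322); multiply by -1 so the first entry is positive: u = (4, -1.1322).
  ||u|| = √((4)² + (-1.1322)²) = √(17.2818) ≈ 4.1571,
  v_1 = u/||u|| ≈ (0.9622, -0.2723) (||v_1|| = 1).

λ_1 = 18.1322,  λ_2 = 2.8678;  v_1 ≈ (0.9622, -0.2723)


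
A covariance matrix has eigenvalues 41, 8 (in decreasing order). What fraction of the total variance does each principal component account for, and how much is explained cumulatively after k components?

Step 1 — total variance = trace(Sigma) = Σ λ_i = 41 + 8 = 49.

Step 2 — fraction explained by component i = λ_i / Σ λ:
  PC1: 41/49 = 0.8367
  PC2: 8/49 = 0.1633

Step 3 — cumulative fraction after k components = (λ_1 + ... + λ_k) / Σ λ:
  k = 1: 41/49 = 0.8367
  k = 2: (41 + 8)/49 = 49/49 = 1

Summary (fraction, with percent):

explained: PC1 0.8367 (83.67%), PC2 0.1633 (16.33%);  cumulative: 0.8367, 1


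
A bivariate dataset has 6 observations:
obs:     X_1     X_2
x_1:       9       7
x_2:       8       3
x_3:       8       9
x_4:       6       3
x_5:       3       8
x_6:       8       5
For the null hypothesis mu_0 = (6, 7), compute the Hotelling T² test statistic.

Step 1 — sample mean vector:
  mean(X_1) = (9 + 8 + 8 + 6 + 3 + 8) / 6 = 42/6 = 7
  mean(X_2) = (7 + 3 + 9 + 3 + 8 + 5) / 6 = 35/6 = 5.8333
  x̄ = (7, 5.8333),  deviation x̄ - mu_0 = (7, 5.8333) - (6, 7) = (1, -1.1667).

Step 2 — sample covariance matrix, S[i,j] = (1/(n-1)) · Σ_k (x_{k,i} - mean_i) · (x_{k,j} - mean_j), divisor n-1 = 5:
  S[X_1,X_1] = ((2)·(2) + (1)·(1) + (1)·(1) + (-1)·(-1) + (-4)·(-4) + (1)·(1)) / 5 = 24/5 = 4.8
  S[X_1,X_2] = ((2)·(1.1667) + (1)·(-2.8333) + (1)·(3.1667) + (-1)·(-2.8333) + (-4)·(2.1667) + (1)·(-0.8333)) / 5 = -4/5 = -0.8
  S[X_2,X_2] = ((1.1667)·(1.1667) + (-2.8333)·(-2.8333) + (3.1667)·(3.1667) + (-2.8333)·(-2.8333) + (2.1667)·(2.1667) + (-0.8333)·(-0.8333)) / 5 = 32.8333/5 = 6.5667
  S = [[4.8, -0.8],
 [-0.8, 6.5667]].

Step 3 — invert S. det(S) = 4.8·6.5667 - (-0.8)² = 30.88.
  S^{-1} = (1/det) · [[d, -b], [-b, a]] = [[0.2127, 0.0259],
 [0.0259, 0.1554]].

Step 4 — quadratic form (x̄ - mu_0)^T · S^{-1} · (x̄ - mu_0):
  S^{-1} · (x̄ - mu_0) = (0.1824, -0.1554),
  (x̄ - mu_0)^T · [...] = (1)·(0.1824) + (-1.1667)·(-0.1554) = 0.3638.

Step 5 — scale by n: T² = 6 · 0.3638 = 2.1826.

T² ≈ 2.1826


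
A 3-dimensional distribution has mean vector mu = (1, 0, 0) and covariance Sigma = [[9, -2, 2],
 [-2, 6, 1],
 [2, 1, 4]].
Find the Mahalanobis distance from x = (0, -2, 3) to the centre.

Step 1 — centre the observation: (x - mu) = (-1, -2, 3).

Step 2 — invert Sigma (cofactor / det for 3×3, or solve directly):
  Sigma^{-1} = [[0.1447, 0.0629, -0.0881],
 [0.0629, 0.2013, -0.0818],
 [-0.0881, -0.0818, 0.3145]].

Step 3 — form the quadratic (x - mu)^T · Sigma^{-1} · (x - mu):
  Sigma^{-1} · (x - mu) = (-0.5346, -0.7107, 1.195).
  (x - mu)^T · [Sigma^{-1} · (x - mu)] = (-1)·(-0.5346) + (-2)·(-0.7107) + (3)·(1.195) = 5.5409.

Step 4 — take square root: d = √(5.5409) ≈ 2.3539.

d(x, mu) = √(5.5409) ≈ 2.3539


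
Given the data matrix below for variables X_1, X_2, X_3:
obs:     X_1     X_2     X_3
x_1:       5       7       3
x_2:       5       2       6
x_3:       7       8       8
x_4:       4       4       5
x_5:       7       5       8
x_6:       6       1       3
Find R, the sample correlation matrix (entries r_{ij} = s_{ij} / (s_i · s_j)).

Step 1 — column means:
  mean(X_1) = (5 + 5 + 7 + 4 + 7 + 6) / 6 = 34/6 = 5.6667
  mean(X_2) = (7 + 2 + 8 + 4 + 5 + 1) / 6 = 27/6 = 4.5
  mean(X_3) = (3 + 6 + 8 + 5 + 8 + 3) / 6 = 33/6 = 5.5

Step 2 — sample variances and covariances s[i,j] = (1/(n-1)) · Σ_k (x_{k,i} - mean_i) · (x_{k,j} - mean_j), with n-1 = 5:
  s[X_1,X_1] = ((-0.6667)·(-0.6667) + (-0.6667)·(-0.6667) + (1.3333)·(1.3333) + (-1.6667)·(-1.6667) + (1.3333)·(1.3333) + (0.3333)·(0.3333)) / 5 = 7.3333/5 = 1.4667
  s[X_1,X_2] = ((-0.6667)·(2.5) + (-0.6667)·(-2.5) + (1.3333)·(3.5) + (-1.6667)·(-0.5) + (1.3333)·(0.5) + (0.3333)·(-3.5)) / 5 = 5/5 = 1
  s[X_1,X_3] = ((-0.6667)·(-2.5) + (-0.6667)·(0.5) + (1.3333)·(2.5) + (-1.6667)·(-0.5) + (1.3333)·(2.5) + (0.3333)·(-2.5)) / 5 = 8/5 = 1.6
  s[X_2,X_2] = ((2.5)·(2.5) + (-2.5)·(-2.5) + (3.5)·(3.5) + (-0.5)·(-0.5) + (0.5)·(0.5) + (-3.5)·(-3.5)) / 5 = 37.5/5 = 7.5
  s[X_2,X_3] = ((2.5)·(-2.5) + (-2.5)·(0.5) + (3.5)·(2.5) + (-0.5)·(-0.5) + (0.5)·(2.5) + (-3.5)·(-2.5)) / 5 = 11.5/5 = 2.3
  s[X_3,X_3] = ((-2.5)·(-2.5) + (0.5)·(0.5) + (2.5)·(2.5) + (-0.5)·(-0.5) + (2.5)·(2.5) + (-2.5)·(-2.5)) / 5 = 25.5/5 = 5.1
  Sample standard deviations s_i = √(s[i,i]):
  s(X_1) = √(1.4667) = 1.2111
  s(X_2) = √(7.5) = 2.7386
  s(X_3) = √(5.1) = 2.2583

Step 3 — r_{ij} = s_{ij} / (s_i · s_j):
  r[X_1,X_1] = 1 (diagonal).
  r[X_1,X_2] = 1 / (1.2111 · 2.7386) = 1 / 3.3166 = 0.3015
  r[X_1,X_3] = 1.6 / (1.2111 · 2.2583) = 1.6 / 2.735 = 0.585
  r[X_2,X_2] = 1 (diagonal).
  r[X_2,X_3] = 2.3 / (2.7386 · 2.2583) = 2.3 / 6.1847 = 0.3719
  r[X_3,X_3] = 1 (diagonal).

R is symmetric with unit diagonal. Assembling:

R = [[1, 0.3015, 0.585],
 [0.3015, 1, 0.3719],
 [0.585, 0.3719, 1]]


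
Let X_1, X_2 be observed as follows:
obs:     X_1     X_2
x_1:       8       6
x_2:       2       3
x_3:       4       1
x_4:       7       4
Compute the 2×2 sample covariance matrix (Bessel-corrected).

Step 1 — column means:
  mean(X_1) = (8 + 2 + 4 + 7) / 4 = 21/4 = 5.25
  mean(X_2) = (6 + 3 + 1 + 4) / 4 = 14/4 = 3.5

Step 2 — sample covariance S[i,j] = (1/(n-1)) · Σ_k (x_{k,i} - mean_i) · (x_{k,j} - mean_j), with n-1 = 3.
  S[X_1,X_1] = ((2.75)·(2.75) + (-3.25)·(-3.25) + (-1.25)·(-1.25) + (1.75)·(1.75)) / 3 = 22.75/3 = 7.5833
  S[X_1,X_2] = ((2.75)·(2.5) + (-3.25)·(-0.5) + (-1.25)·(-2.5) + (1.75)·(0.5)) / 3 = 12.5/3 = 4.1667
  S[X_2,X_2] = ((2.5)·(2.5) + (-0.5)·(-0.5) + (-2.5)·(-2.5) + (0.5)·(0.5)) / 3 = 13/3 = 4.3333

S is symmetric (S[j,i] = S[i,j]). Assembling:

S = [[7.5833, 4.1667],
 [4.1667, 4.3333]]


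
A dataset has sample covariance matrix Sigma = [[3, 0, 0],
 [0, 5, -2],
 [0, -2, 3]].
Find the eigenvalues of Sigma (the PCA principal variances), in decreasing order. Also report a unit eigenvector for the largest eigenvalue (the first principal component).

Step 1 — characteristic polynomial p(λ) = det(λI - Sigma) = λ³ - tr·λ² + c_1·λ - det, where tr = trace, c_1 = sum of the principal 2×2 minors, det = det(Sigma):
  tr = 3 + 5 + 3 = 11,
  c_1 = (3·5 - (0)²) + (3·3 - (0)²) + (5·3 - (-2)²) = 15 + 9 + 11 = 35,
  det = 3·(5·3 - (-2)²) - (0)·((0)·3 - (-2)·(0)) + (0)·((0)·(-2) - 5·(0)) = 3·(11) - (0)·(0) + (0)·(0) = 33.
  So p(λ) = λ³ - 11λ² + 35λ - 33.
Step 2 — look for an integer root (rational root theorem: any rational root is an integer divisor of 33). Testing λ = 3:
  p(3) = 27 - 99 + 105 - 33 = 0  ✓
  Dividing out (λ - 3): p(λ) = (λ - 3)(λ² - 8λ + 11).
Step 3 — remaining eigenvalues from the quadratic λ² - 8λ + 11 = 0:
  Δ = 8² - 4·11 = 64 - 44 = 20,  λ = (8 ± √20)/2 = (8 ± 4.4721)/2 ≈ 6.2361 or 1.7639.
  Sorted: λ_1 = 6.2361,  λ_2 = 3,  λ_3 = 1.7639  (check: sum = 11 = tr ✓).

Step 4 — unit eigenvector for λ_1 ≈ 6.2361: v spans the null space of (Sigma - λ_1 I), whose rows are
  r_1 = (-3.2361, 0, 0),  r_2 = (0, -1.2361, -2),  r_3 = (0, -2, -3.2361).
  v is orthogonal to every row, so take v ∝ r_1 × r_2 = ((0)·(-2) - (0)·(-1.2361), (0)·(0) - (-3.2361)·(-2), (-3.2361)·(-1.2361) - (0)·(0)) ≈ (0, -6.4721, 4).
  Rescale (multiply by -1 so the first nonzero entry is positive): u = (0, 6.4721, -4).
  ||u|| = √((0)² + (6.4721)² + (-4)²) = √(57.8885) ≈ 7.6085,  v_1 = u/||u|| ≈ (0, 0.8507, -0.5257) (||v_1|| = 1).

λ_1 = 6.2361,  λ_2 = 3,  λ_3 = 1.7639;  v_1 ≈ (0, 0.8507, -0.5257)


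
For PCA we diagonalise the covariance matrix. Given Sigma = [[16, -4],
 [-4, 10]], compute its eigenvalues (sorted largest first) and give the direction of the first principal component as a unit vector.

Step 1 — characteristic polynomial of 2×2 Sigma:
  det(Sigma - λI) = λ² - trace · λ + det = 0.
  trace = 16 + 10 = 26, det = 16·10 - (-4)² = 144.
Step 2 — discriminant:
  Δ = trace² - 4·det = 676 - 576 = 100.
Step 3 — eigenvalues:
  λ = (trace ± √Δ)/2 = (26 ± 10)/2,
  λ_1 = 18,  λ_2 = 8.

Step 4 — unit eigenvector for λ_1: solve (Sigma - λ_1 I)v = 0. First row:
  (16 - 18)·v_x + (-4)·v_y = 0, i.e. (-2)·v_x + (-4)·v_y = 0,
  so v ∝ (b, λ_1 - a) = (-4, 2); multiply by -1 so the first entry is positive: u = (4, -2).
  ||u|| = √((4)² + (-2)²) = √(20) ≈ 4.4721,
  v_1 = u/||u|| ≈ (0.8944, -0.4472) (||v_1|| = 1).

λ_1 = 18,  λ_2 = 8;  v_1 ≈ (0.8944, -0.4472)


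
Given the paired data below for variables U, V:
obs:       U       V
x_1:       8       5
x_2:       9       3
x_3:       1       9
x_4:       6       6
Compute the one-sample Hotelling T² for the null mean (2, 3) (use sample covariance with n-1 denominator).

Step 1 — sample mean vector:
  mean(U) = (8 + 9 + 1 + 6) / 4 = 24/4 = 6
  mean(V) = (5 + 3 + 9 + 6) / 4 = 23/4 = 5.75
  x̄ = (6, 5.75),  deviation x̄ - mu_0 = (6, 5.75) - (2, 3) = (4, 2.75).

Step 2 — sample covariance matrix, S[i,j] = (1/(n-1)) · Σ_k (x_{k,i} - mean_i) · (x_{k,j} - mean_j), divisor n-1 = 3:
  S[U,U] = ((2)·(2) + (3)·(3) + (-5)·(-5) + (0)·(0)) / 3 = 38/3 = 12.6667
  S[U,V] = ((2)·(-0.75) + (3)·(-2.75) + (-5)·(3.25) + (0)·(0.25)) / 3 = -26/3 = -8.6667
  S[V,V] = ((-0.75)·(-0.75) + (-2.75)·(-2.75) + (3.25)·(3.25) + (0.25)·(0.25)) / 3 = 18.75/3 = 6.25
  S = [[12.6667, -8.6667],
 [-8.6667, 6.25]].

Step 3 — invert S. det(S) = 12.6667·6.25 - (-8.6667)² = 4.0556.
  S^{-1} = (1/det) · [[d, -b], [-b, a]] = [[1.5411, 2.137],
 [2.137, 3.1233]].

Step 4 — quadratic form (x̄ - mu_0)^T · S^{-1} · (x̄ - mu_0):
  S^{-1} · (x̄ - mu_0) = (12.0411, 17.137),
  (x̄ - mu_0)^T · [...] = (4)·(12.0411) + (2.75)·(17.137) = 95.2911.

Step 5 — scale by n: T² = 4 · 95.2911 = 381.1644.

T² ≈ 381.1644


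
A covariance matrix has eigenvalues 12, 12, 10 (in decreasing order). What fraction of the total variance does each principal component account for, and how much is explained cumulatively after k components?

Step 1 — total variance = trace(Sigma) = Σ λ_i = 12 + 12 + 10 = 34.

Step 2 — fraction explained by component i = λ_i / Σ λ:
  PC1: 12/34 = 0.3529
  PC2: 12/34 = 0.3529
  PC3: 10/34 = 0.2941

Step 3 — cumulative fraction after k components = (λ_1 + ... + λ_k) / Σ λ:
  k = 1: 12/34 = 0.3529
  k = 2: (12 + 12)/34 = 24/34 = 0.7059
  k = 3: (12 + 12 + 10)/34 = 34/34 = 1

Summary (fraction, with percent):

explained: PC1 0.3529 (35.29%), PC2 0.3529 (35.29%), PC3 0.2941 (29.41%);  cumulative: 0.3529, 0.7059, 1


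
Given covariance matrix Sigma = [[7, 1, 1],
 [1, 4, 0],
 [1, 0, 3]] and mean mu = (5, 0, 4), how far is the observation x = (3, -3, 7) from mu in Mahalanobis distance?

Step 1 — centre the observation: (x - mu) = (-2, -3, 3).

Step 2 — invert Sigma (cofactor / det for 3×3, or solve directly):
  Sigma^{-1} = [[0.1558, -0.039, -0.0519],
 [-0.039, 0.2597, 0.013],
 [-0.0519, 0.013, 0.3506]].

Step 3 — form the quadratic (x - mu)^T · Sigma^{-1} · (x - mu):
  Sigma^{-1} · (x - mu) = (-0.3506, -0.6623, 1.1169).
  (x - mu)^T · [Sigma^{-1} · (x - mu)] = (-2)·(-0.3506) + (-3)·(-0.6623) + (3)·(1.1169) = 6.039.

Step 4 — take square root: d = √(6.039) ≈ 2.4574.

d(x, mu) = √(6.039) ≈ 2.4574


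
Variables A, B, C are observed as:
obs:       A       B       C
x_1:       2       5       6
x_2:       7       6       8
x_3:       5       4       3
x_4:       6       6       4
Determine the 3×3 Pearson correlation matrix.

Step 1 — column means:
  mean(A) = (2 + 7 + 5 + 6) / 4 = 20/4 = 5
  mean(B) = (5 + 6 + 4 + 6) / 4 = 21/4 = 5.25
  mean(C) = (6 + 8 + 3 + 4) / 4 = 21/4 = 5.25

Step 2 — sample variances and covariances s[i,j] = (1/(n-1)) · Σ_k (x_{k,i} - mean_i) · (x_{k,j} - mean_j), with n-1 = 3:
  s[A,A] = ((-3)·(-3) + (2)·(2) + (0)·(0) + (1)·(1)) / 3 = 14/3 = 4.6667
  s[A,B] = ((-3)·(-0.25) + (2)·(0.75) + (0)·(-1.25) + (1)·(0.75)) / 3 = 3/3 = 1
  s[A,C] = ((-3)·(0.75) + (2)·(2.75) + (0)·(-2.25) + (1)·(-1.25)) / 3 = 2/3 = 0.6667
  s[B,B] = ((-0.25)·(-0.25) + (0.75)·(0.75) + (-1.25)·(-1.25) + (0.75)·(0.75)) / 3 = 2.75/3 = 0.9167
  s[B,C] = ((-0.25)·(0.75) + (0.75)·(2.75) + (-1.25)·(-2.25) + (0.75)·(-1.25)) / 3 = 3.75/3 = 1.25
  s[C,C] = ((0.75)·(0.75) + (2.75)·(2.75) + (-2.25)·(-2.25) + (-1.25)·(-1.25)) / 3 = 14.75/3 = 4.9167
  Sample standard deviations s_i = √(s[i,i]):
  s(A) = √(4.6667) = 2.1602
  s(B) = √(0.9167) = 0.9574
  s(C) = √(4.9167) = 2.2174

Step 3 — r_{ij} = s_{ij} / (s_i · s_j):
  r[A,A] = 1 (diagonal).
  r[A,B] = 1 / (2.1602 · 0.9574) = 1 / 2.0683 = 0.4835
  r[A,C] = 0.6667 / (2.1602 · 2.2174) = 0.6667 / 4.79 = 0.1392
  r[B,B] = 1 (diagonal).
  r[B,C] = 1.25 / (0.9574 · 2.2174) = 1.25 / 2.123 = 0.5888
  r[C,C] = 1 (diagonal).

R is symmetric with unit diagonal. Assembling:

R = [[1, 0.4835, 0.1392],
 [0.4835, 1, 0.5888],
 [0.1392, 0.5888, 1]]


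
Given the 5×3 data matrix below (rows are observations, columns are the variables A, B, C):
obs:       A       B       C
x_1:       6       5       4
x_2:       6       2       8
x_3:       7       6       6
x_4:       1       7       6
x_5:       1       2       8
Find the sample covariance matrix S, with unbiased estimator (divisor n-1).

Step 1 — column means:
  mean(A) = (6 + 6 + 7 + 1 + 1) / 5 = 21/5 = 4.2
  mean(B) = (5 + 2 + 6 + 7 + 2) / 5 = 22/5 = 4.4
  mean(C) = (4 + 8 + 6 + 6 + 8) / 5 = 32/5 = 6.4

Step 2 — sample covariance S[i,j] = (1/(n-1)) · Σ_k (x_{k,i} - mean_i) · (x_{k,j} - mean_j), with n-1 = 4.
  S[A,A] = ((1.8)·(1.8) + (1.8)·(1.8) + (2.8)·(2.8) + (-3.2)·(-3.2) + (-3.2)·(-3.2)) / 4 = 34.8/4 = 8.7
  S[A,B] = ((1.8)·(0.6) + (1.8)·(-2.4) + (2.8)·(1.6) + (-3.2)·(2.6) + (-3.2)·(-2.4)) / 4 = 0.6/4 = 0.15
  S[A,C] = ((1.8)·(-2.4) + (1.8)·(1.6) + (2.8)·(-0.4) + (-3.2)·(-0.4) + (-3.2)·(1.6)) / 4 = -6.4/4 = -1.6
  S[B,B] = ((0.6)·(0.6) + (-2.4)·(-2.4) + (1.6)·(1.6) + (2.6)·(2.6) + (-2.4)·(-2.4)) / 4 = 21.2/4 = 5.3
  S[B,C] = ((0.6)·(-2.4) + (-2.4)·(1.6) + (1.6)·(-0.4) + (2.6)·(-0.4) + (-2.4)·(1.6)) / 4 = -10.8/4 = -2.7
  S[C,C] = ((-2.4)·(-2.4) + (1.6)·(1.6) + (-0.4)·(-0.4) + (-0.4)·(-0.4) + (1.6)·(1.6)) / 4 = 11.2/4 = 2.8

S is symmetric (S[j,i] = S[i,j]). Assembling:

S = [[8.7, 0.15, -1.6],
 [0.15, 5.3, -2.7],
 [-1.6, -2.7, 2.8]]


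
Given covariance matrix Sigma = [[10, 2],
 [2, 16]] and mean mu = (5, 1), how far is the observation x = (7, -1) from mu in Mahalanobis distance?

Step 1 — centre the observation: (x - mu) = (2, -2).

Step 2 — invert Sigma. det(Sigma) = 10·16 - (2)² = 156.
  Sigma^{-1} = (1/det) · [[d, -b], [-b, a]] = [[0.1026, -0.0128],
 [-0.0128, 0.0641]].

Step 3 — form the quadratic (x - mu)^T · Sigma^{-1} · (x - mu):
  Sigma^{-1} · (x - mu) = (0.2308, -0.1538).
  (x - mu)^T · [Sigma^{-1} · (x - mu)] = (2)·(0.2308) + (-2)·(-0.1538) = 0.7692.

Step 4 — take square root: d = √(0.7692) ≈ 0.8771.

d(x, mu) = √(0.7692) ≈ 0.8771


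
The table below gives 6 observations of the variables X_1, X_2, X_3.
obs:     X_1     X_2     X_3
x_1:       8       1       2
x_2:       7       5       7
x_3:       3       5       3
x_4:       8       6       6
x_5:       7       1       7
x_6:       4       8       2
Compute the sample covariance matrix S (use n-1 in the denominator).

Step 1 — column means:
  mean(X_1) = (8 + 7 + 3 + 8 + 7 + 4) / 6 = 37/6 = 6.1667
  mean(X_2) = (1 + 5 + 5 + 6 + 1 + 8) / 6 = 26/6 = 4.3333
  mean(X_3) = (2 + 7 + 3 + 6 + 7 + 2) / 6 = 27/6 = 4.5

Step 2 — sample covariance S[i,j] = (1/(n-1)) · Σ_k (x_{k,i} - mean_i) · (x_{k,j} - mean_j), with n-1 = 5.
  S[X_1,X_1] = ((1.8333)·(1.8333) + (0.8333)·(0.8333) + (-3.1667)·(-3.1667) + (1.8333)·(1.8333) + (0.8333)·(0.8333) + (-2.1667)·(-2.1667)) / 5 = 22.8333/5 = 4.5667
  S[X_1,X_2] = ((1.8333)·(-3.3333) + (0.8333)·(0.6667) + (-3.1667)·(0.6667) + (1.8333)·(1.6667) + (0.8333)·(-3.3333) + (-2.1667)·(3.6667)) / 5 = -15.3333/5 = -3.0667
  S[X_1,X_3] = ((1.8333)·(-2.5) + (0.8333)·(2.5) + (-3.1667)·(-1.5) + (1.8333)·(1.5) + (0.8333)·(2.5) + (-2.1667)·(-2.5)) / 5 = 12.5/5 = 2.5
  S[X_2,X_2] = ((-3.3333)·(-3.3333) + (0.6667)·(0.6667) + (0.6667)·(0.6667) + (1.6667)·(1.6667) + (-3.3333)·(-3.3333) + (3.6667)·(3.6667)) / 5 = 39.3333/5 = 7.8667
  S[X_2,X_3] = ((-3.3333)·(-2.5) + (0.6667)·(2.5) + (0.6667)·(-1.5) + (1.6667)·(1.5) + (-3.3333)·(2.5) + (3.6667)·(-2.5)) / 5 = -6/5 = -1.2
  S[X_3,X_3] = ((-2.5)·(-2.5) + (2.5)·(2.5) + (-1.5)·(-1.5) + (1.5)·(1.5) + (2.5)·(2.5) + (-2.5)·(-2.5)) / 5 = 29.5/5 = 5.9

S is symmetric (S[j,i] = S[i,j]). Assembling:

S = [[4.5667, -3.0667, 2.5],
 [-3.0667, 7.8667, -1.2],
 [2.5, -1.2, 5.9]]


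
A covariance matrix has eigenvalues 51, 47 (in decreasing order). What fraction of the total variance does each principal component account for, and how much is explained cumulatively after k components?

Step 1 — total variance = trace(Sigma) = Σ λ_i = 51 + 47 = 98.

Step 2 — fraction explained by component i = λ_i / Σ λ:
  PC1: 51/98 = 0.5204
  PC2: 47/98 = 0.4796

Step 3 — cumulative fraction after k components = (λ_1 + ... + λ_k) / Σ λ:
  k = 1: 51/98 = 0.5204
  k = 2: (51 + 47)/98 = 98/98 = 1

Summary (fraction, with percent):

explained: PC1 0.5204 (52.04%), PC2 0.4796 (47.96%);  cumulative: 0.5204, 1


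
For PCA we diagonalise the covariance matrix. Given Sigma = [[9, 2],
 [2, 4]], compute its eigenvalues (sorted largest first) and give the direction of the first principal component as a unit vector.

Step 1 — characteristic polynomial of 2×2 Sigma:
  det(Sigma - λI) = λ² - trace · λ + det = 0.
  trace = 9 + 4 = 13, det = 9·4 - (2)² = 32.
Step 2 — discriminant:
  Δ = trace² - 4·det = 169 - 128 = 41.
Step 3 — eigenvalues:
  λ = (trace ± √Δ)/2 = (13 ± 6.4031)/2,
  λ_1 = 9.7016,  λ_2 = 3.2984.

Step 4 — unit eigenvector for λ_1: solve (Sigma - λ_1 I)v = 0. First row:
  (9 - 9.7016)·v_x + (2)·v_y = 0, i.e. (-0.7016)·v_x + (2)·v_y = 0,
  so v ∝ (b, λ_1 - a) = (2, 0.7016) = u.
  ||u|| = √((2)² + (0.7016)²) = √(4.4922) ≈ 2.1195,
  v_1 = u/||u|| ≈ (0.9436, 0.331) (||v_1|| = 1).

λ_1 = 9.7016,  λ_2 = 3.2984;  v_1 ≈ (0.9436, 0.331)


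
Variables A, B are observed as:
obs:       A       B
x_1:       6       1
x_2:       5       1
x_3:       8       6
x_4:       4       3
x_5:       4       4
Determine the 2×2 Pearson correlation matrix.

Step 1 — column means:
  mean(A) = (6 + 5 + 8 + 4 + 4) / 5 = 27/5 = 5.4
  mean(B) = (1 + 1 + 6 + 3 + 4) / 5 = 15/5 = 3

Step 2 — sample variances and covariances s[i,j] = (1/(n-1)) · Σ_k (x_{k,i} - mean_i) · (x_{k,j} - mean_j), with n-1 = 4:
  s[A,A] = ((0.6)·(0.6) + (-0.4)·(-0.4) + (2.6)·(2.6) + (-1.4)·(-1.4) + (-1.4)·(-1.4)) / 4 = 11.2/4 = 2.8
  s[A,B] = ((0.6)·(-2) + (-0.4)·(-2) + (2.6)·(3) + (-1.4)·(0) + (-1.4)·(1)) / 4 = 6/4 = 1.5
  s[B,B] = ((-2)·(-2) + (-2)·(-2) + (3)·(3) + (0)·(0) + (1)·(1)) / 4 = 18/4 = 4.5
  Sample standard deviations s_i = √(s[i,i]):
  s(A) = √(2.8) = 1.6733
  s(B) = √(4.5) = 2.1213

Step 3 — r_{ij} = s_{ij} / (s_i · s_j):
  r[A,A] = 1 (diagonal).
  r[A,B] = 1.5 / (1.6733 · 2.1213) = 1.5 / 3.5496 = 0.4226
  r[B,B] = 1 (diagonal).

R is symmetric with unit diagonal. Assembling:

R = [[1, 0.4226],
 [0.4226, 1]]


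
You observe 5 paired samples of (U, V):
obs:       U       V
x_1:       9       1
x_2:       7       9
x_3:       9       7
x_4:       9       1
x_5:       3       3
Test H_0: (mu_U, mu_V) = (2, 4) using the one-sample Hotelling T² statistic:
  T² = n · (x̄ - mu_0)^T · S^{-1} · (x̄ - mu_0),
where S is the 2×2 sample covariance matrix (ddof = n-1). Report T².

Step 1 — sample mean vector:
  mean(U) = (9 + 7 + 9 + 9 + 3) / 5 = 37/5 = 7.4
  mean(V) = (1 + 9 + 7 + 1 + 3) / 5 = 21/5 = 4.2
  x̄ = (7.4, 4.2),  deviation x̄ - mu_0 = (7.4, 4.2) - (2, 4) = (5.4, 0.2).

Step 2 — sample covariance matrix, S[i,j] = (1/(n-1)) · Σ_k (x_{k,i} - mean_i) · (x_{k,j} - mean_j), divisor n-1 = 4:
  S[U,U] = ((1.6)·(1.6) + (-0.4)·(-0.4) + (1.6)·(1.6) + (1.6)·(1.6) + (-4.4)·(-4.4)) / 4 = 27.2/4 = 6.8
  S[U,V] = ((1.6)·(-3.2) + (-0.4)·(4.8) + (1.6)·(2.8) + (1.6)·(-3.2) + (-4.4)·(-1.2)) / 4 = -2.4/4 = -0.6
  S[V,V] = ((-3.2)·(-3.2) + (4.8)·(4.8) + (2.8)·(2.8) + (-3.2)·(-3.2) + (-1.2)·(-1.2)) / 4 = 52.8/4 = 13.2
  S = [[6.8, -0.6],
 [-0.6, 13.2]].

Step 3 — invert S. det(S) = 6.8·13.2 - (-0.6)² = 89.4.
  S^{-1} = (1/det) · [[d, -b], [-b, a]] = [[0.1477, 0.0067],
 [0.0067, 0.0761]].

Step 4 — quadratic form (x̄ - mu_0)^T · S^{-1} · (x̄ - mu_0):
  S^{-1} · (x̄ - mu_0) = (0.7987, 0.0515),
  (x̄ - mu_0)^T · [...] = (5.4)·(0.7987) + (0.2)·(0.0515) = 4.323.

Step 5 — scale by n: T² = 5 · 4.323 = 21.6152.

T² ≈ 21.6152


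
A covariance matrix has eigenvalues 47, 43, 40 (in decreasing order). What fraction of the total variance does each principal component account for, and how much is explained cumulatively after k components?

Step 1 — total variance = trace(Sigma) = Σ λ_i = 47 + 43 + 40 = 130.

Step 2 — fraction explained by component i = λ_i / Σ λ:
  PC1: 47/130 = 0.3615
  PC2: 43/130 = 0.3308
  PC3: 40/130 = 0.3077

Step 3 — cumulative fraction after k components = (λ_1 + ... + λ_k) / Σ λ:
  k = 1: 47/130 = 0.3615
  k = 2: (47 + 43)/130 = 90/130 = 0.6923
  k = 3: (47 + 43 + 40)/130 = 130/130 = 1

Summary (fraction, with percent):

explained: PC1 0.3615 (36.15%), PC2 0.3308 (33.08%), PC3 0.3077 (30.77%);  cumulative: 0.3615, 0.6923, 1


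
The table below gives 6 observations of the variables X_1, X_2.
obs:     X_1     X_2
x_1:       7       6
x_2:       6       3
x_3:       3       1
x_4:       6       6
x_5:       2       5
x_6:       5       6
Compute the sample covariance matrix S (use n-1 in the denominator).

Step 1 — column means:
  mean(X_1) = (7 + 6 + 3 + 6 + 2 + 5) / 6 = 29/6 = 4.8333
  mean(X_2) = (6 + 3 + 1 + 6 + 5 + 6) / 6 = 27/6 = 4.5

Step 2 — sample covariance S[i,j] = (1/(n-1)) · Σ_k (x_{k,i} - mean_i) · (x_{k,j} - mean_j), with n-1 = 5.
  S[X_1,X_1] = ((2.1667)·(2.1667) + (1.1667)·(1.1667) + (-1.8333)·(-1.8333) + (1.1667)·(1.1667) + (-2.8333)·(-2.8333) + (0.1667)·(0.1667)) / 5 = 18.8333/5 = 3.7667
  S[X_1,X_2] = ((2.1667)·(1.5) + (1.1667)·(-1.5) + (-1.8333)·(-3.5) + (1.1667)·(1.5) + (-2.8333)·(0.5) + (0.1667)·(1.5)) / 5 = 8.5/5 = 1.7
  S[X_2,X_2] = ((1.5)·(1.5) + (-1.5)·(-1.5) + (-3.5)·(-3.5) + (1.5)·(1.5) + (0.5)·(0.5) + (1.5)·(1.5)) / 5 = 21.5/5 = 4.3

S is symmetric (S[j,i] = S[i,j]). Assembling:

S = [[3.7667, 1.7],
 [1.7, 4.3]]


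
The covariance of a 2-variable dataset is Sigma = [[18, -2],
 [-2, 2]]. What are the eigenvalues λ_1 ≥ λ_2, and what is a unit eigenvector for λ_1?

Step 1 — characteristic polynomial of 2×2 Sigma:
  det(Sigma - λI) = λ² - trace · λ + det = 0.
  trace = 18 + 2 = 20, det = 18·2 - (-2)² = 32.
Step 2 — discriminant:
  Δ = trace² - 4·det = 400 - 128 = 272.
Step 3 — eigenvalues:
  λ = (trace ± √Δ)/2 = (20 ± 16.4924)/2,
  λ_1 = 18.2462,  λ_2 = 1.7538.

Step 4 — unit eigenvector for λ_1: solve (Sigma - λ_1 I)v = 0. First row:
  (18 - 18.2462)·v_x + (-2)·v_y = 0, i.e. (-0.2462)·v_x + (-2)·v_y = 0,
  so v ∝ (b, λ_1 - a) = (-2, 0.2462); multiply by -1 so the first entry is positive: u = (2, -0.2462).
  ||u|| = √((2)² + (-0.2462)²) = √(4.0606) ≈ 2.0151,
  v_1 = u/||u|| ≈ (0.9925, -0.1222) (||v_1|| = 1).

λ_1 = 18.2462,  λ_2 = 1.7538;  v_1 ≈ (0.9925, -0.1222)


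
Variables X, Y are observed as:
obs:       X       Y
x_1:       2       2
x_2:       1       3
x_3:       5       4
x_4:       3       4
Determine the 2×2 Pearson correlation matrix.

Step 1 — column means:
  mean(X) = (2 + 1 + 5 + 3) / 4 = 11/4 = 2.75
  mean(Y) = (2 + 3 + 4 + 4) / 4 = 13/4 = 3.25

Step 2 — sample variances and covariances s[i,j] = (1/(n-1)) · Σ_k (x_{k,i} - mean_i) · (x_{k,j} - mean_j), with n-1 = 3:
  s[X,X] = ((-0.75)·(-0.75) + (-1.75)·(-1.75) + (2.25)·(2.25) + (0.25)·(0.25)) / 3 = 8.75/3 = 2.9167
  s[X,Y] = ((-0.75)·(-1.25) + (-1.75)·(-0.25) + (2.25)·(0.75) + (0.25)·(0.75)) / 3 = 3.25/3 = 1.0833
  s[Y,Y] = ((-1.25)·(-1.25) + (-0.25)·(-0.25) + (0.75)·(0.75) + (0.75)·(0.75)) / 3 = 2.75/3 = 0.9167
  Sample standard deviations s_i = √(s[i,i]):
  s(X) = √(2.9167) = 1.7078
  s(Y) = √(0.9167) = 0.9574

Step 3 — r_{ij} = s_{ij} / (s_i · s_j):
  r[X,X] = 1 (diagonal).
  r[X,Y] = 1.0833 / (1.7078 · 0.9574) = 1.0833 / 1.6351 = 0.6625
  r[Y,Y] = 1 (diagonal).

R is symmetric with unit diagonal. Assembling:

R = [[1, 0.6625],
 [0.6625, 1]]


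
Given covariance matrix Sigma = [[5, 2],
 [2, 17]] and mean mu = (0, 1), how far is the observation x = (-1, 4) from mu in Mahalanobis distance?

Step 1 — centre the observation: (x - mu) = (-1, 3).

Step 2 — invert Sigma. det(Sigma) = 5·17 - (2)² = 81.
  Sigma^{-1} = (1/det) · [[d, -b], [-b, a]] = [[0.2099, -0.0247],
 [-0.0247, 0.0617]].

Step 3 — form the quadratic (x - mu)^T · Sigma^{-1} · (x - mu):
  Sigma^{-1} · (x - mu) = (-0.284, 0.2099).
  (x - mu)^T · [Sigma^{-1} · (x - mu)] = (-1)·(-0.284) + (3)·(0.2099) = 0.9136.

Step 4 — take square root: d = √(0.9136) ≈ 0.9558.

d(x, mu) = √(0.9136) ≈ 0.9558


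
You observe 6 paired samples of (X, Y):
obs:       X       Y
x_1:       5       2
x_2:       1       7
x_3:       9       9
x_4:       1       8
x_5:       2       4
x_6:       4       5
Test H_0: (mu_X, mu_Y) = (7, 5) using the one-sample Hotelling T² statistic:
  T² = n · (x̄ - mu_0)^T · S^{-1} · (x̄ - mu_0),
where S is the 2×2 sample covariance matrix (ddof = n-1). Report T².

Step 1 — sample mean vector:
  mean(X) = (5 + 1 + 9 + 1 + 2 + 4) / 6 = 22/6 = 3.6667
  mean(Y) = (2 + 7 + 9 + 8 + 4 + 5) / 6 = 35/6 = 5.8333
  x̄ = (3.6667, 5.8333),  deviation x̄ - mu_0 = (3.6667, 5.8333) - (7, 5) = (-3.3333, 0.8333).

Step 2 — sample covariance matrix, S[i,j] = (1/(n-1)) · Σ_k (x_{k,i} - mean_i) · (x_{k,j} - mean_j), divisor n-1 = 5:
  S[X,X] = ((1.3333)·(1.3333) + (-2.6667)·(-2.6667) + (5.3333)·(5.3333) + (-2.6667)·(-2.6667) + (-1.6667)·(-1.6667) + (0.3333)·(0.3333)) / 5 = 47.3333/5 = 9.4667
  S[X,Y] = ((1.3333)·(-3.8333) + (-2.6667)·(1.1667) + (5.3333)·(3.1667) + (-2.6667)·(2.1667) + (-1.6667)·(-1.8333) + (0.3333)·(-0.8333)) / 5 = 5.6667/5 = 1.1333
  S[Y,Y] = ((-3.8333)·(-3.8333) + (1.1667)·(1.1667) + (3.1667)·(3.1667) + (2.1667)·(2.1667) + (-1.8333)·(-1.8333) + (-0.8333)·(-0.8333)) / 5 = 34.8333/5 = 6.9667
  S = [[9.4667, 1.1333],
 [1.1333, 6.9667]].

Step 3 — invert S. det(S) = 9.4667·6.9667 - (1.1333)² = 64.6667.
  S^{-1} = (1/det) · [[d, -b], [-b, a]] = [[0.1077, -0.0175],
 [-0.0175, 0.1464]].

Step 4 — quadratic form (x̄ - mu_0)^T · S^{-1} · (x̄ - mu_0):
  S^{-1} · (x̄ - mu_0) = (-0.3737, 0.1804),
  (x̄ - mu_0)^T · [...] = (-3.3333)·(-0.3737) + (0.8333)·(0.1804) = 1.396.

Step 5 — scale by n: T² = 6 · 1.396 = 8.3763.

T² ≈ 8.3763


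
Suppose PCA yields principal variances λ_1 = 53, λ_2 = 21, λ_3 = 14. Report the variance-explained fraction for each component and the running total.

Step 1 — total variance = trace(Sigma) = Σ λ_i = 53 + 21 + 14 = 88.

Step 2 — fraction explained by component i = λ_i / Σ λ:
  PC1: 53/88 = 0.6023
  PC2: 21/88 = 0.2386
  PC3: 14/88 = 0.1591

Step 3 — cumulative fraction after k components = (λ_1 + ... + λ_k) / Σ λ:
  k = 1: 53/88 = 0.6023
  k = 2: (53 + 21)/88 = 74/88 = 0.8409
  k = 3: (53 + 21 + 14)/88 = 88/88 = 1

Summary (fraction, with percent):

explained: PC1 0.6023 (60.23%), PC2 0.2386 (23.86%), PC3 0.1591 (15.91%);  cumulative: 0.6023, 0.8409, 1
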